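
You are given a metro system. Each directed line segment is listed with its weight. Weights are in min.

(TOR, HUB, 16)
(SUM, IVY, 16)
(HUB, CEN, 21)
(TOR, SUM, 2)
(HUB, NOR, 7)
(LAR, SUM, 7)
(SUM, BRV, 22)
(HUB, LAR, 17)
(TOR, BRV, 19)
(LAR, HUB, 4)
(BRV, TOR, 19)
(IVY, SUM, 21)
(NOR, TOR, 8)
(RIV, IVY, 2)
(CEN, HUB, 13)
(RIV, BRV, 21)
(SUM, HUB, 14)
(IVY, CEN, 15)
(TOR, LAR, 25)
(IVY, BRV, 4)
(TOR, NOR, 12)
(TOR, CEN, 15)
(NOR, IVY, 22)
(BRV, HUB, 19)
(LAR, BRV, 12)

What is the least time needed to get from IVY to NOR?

30 min

Running Dijkstra from IVY:
IVY: 0
BRV: 4  (via IVY)
CEN: 15  (via IVY)
SUM: 21  (via IVY)
HUB: 23  (via BRV)
TOR: 23  (via BRV)
NOR: 30  (via HUB)
Shortest route: IVY–BRV–HUB–NOR = 30 min.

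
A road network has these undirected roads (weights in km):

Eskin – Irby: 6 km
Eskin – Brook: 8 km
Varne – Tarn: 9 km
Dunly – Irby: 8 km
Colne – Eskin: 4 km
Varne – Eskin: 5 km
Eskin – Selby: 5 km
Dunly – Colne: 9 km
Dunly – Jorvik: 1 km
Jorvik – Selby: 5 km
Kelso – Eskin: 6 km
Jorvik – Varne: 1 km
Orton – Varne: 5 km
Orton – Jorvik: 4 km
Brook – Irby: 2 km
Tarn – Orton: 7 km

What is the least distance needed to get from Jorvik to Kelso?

12 km

Running Dijkstra from Jorvik:
Jorvik: 0
Dunly: 1  (via Jorvik)
Varne: 1  (via Jorvik)
Orton: 4  (via Jorvik)
Selby: 5  (via Jorvik)
Eskin: 6  (via Varne)
Irby: 9  (via Dunly)
Colne: 10  (via Dunly)
Tarn: 10  (via Varne)
Brook: 11  (via Irby)
Kelso: 12  (via Eskin)
Shortest route: Jorvik–Varne–Eskin–Kelso = 12 km.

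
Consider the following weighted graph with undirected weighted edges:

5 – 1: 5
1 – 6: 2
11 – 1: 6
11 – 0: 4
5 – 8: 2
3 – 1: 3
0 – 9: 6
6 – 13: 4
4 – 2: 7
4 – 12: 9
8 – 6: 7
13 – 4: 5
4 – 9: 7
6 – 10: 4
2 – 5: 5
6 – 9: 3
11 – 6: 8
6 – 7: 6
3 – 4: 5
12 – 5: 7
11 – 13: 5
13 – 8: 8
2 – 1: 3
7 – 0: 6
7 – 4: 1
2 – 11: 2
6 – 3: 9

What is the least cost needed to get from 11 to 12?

14

Compare a few routes:
11 → 2 → 4 → 12: 2+7+9 = 18
11 → 2 → 1 → 5 → 12: 2+3+5+7 = 17
11 → 2 → 5 → 12: 2+5+7 = 14
Cheapest is 11 → 2 → 5 → 12 at 14.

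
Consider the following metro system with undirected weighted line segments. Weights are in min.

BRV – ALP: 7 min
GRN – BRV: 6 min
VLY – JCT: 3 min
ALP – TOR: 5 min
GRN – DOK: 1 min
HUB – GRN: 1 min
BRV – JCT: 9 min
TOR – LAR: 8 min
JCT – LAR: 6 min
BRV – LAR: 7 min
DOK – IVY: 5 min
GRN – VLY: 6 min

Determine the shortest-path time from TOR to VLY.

Candidate routes:
TOR - LAR - JCT - VLY: 8+6+3 = 17
TOR - LAR - BRV - JCT - VLY: 8+7+9+3 = 27
TOR - ALP - BRV - JCT - VLY: 5+7+9+3 = 24
TOR - ALP - BRV - GRN - VLY: 5+7+6+6 = 24
The minimum is 17 min via TOR - LAR - JCT - VLY.

17 min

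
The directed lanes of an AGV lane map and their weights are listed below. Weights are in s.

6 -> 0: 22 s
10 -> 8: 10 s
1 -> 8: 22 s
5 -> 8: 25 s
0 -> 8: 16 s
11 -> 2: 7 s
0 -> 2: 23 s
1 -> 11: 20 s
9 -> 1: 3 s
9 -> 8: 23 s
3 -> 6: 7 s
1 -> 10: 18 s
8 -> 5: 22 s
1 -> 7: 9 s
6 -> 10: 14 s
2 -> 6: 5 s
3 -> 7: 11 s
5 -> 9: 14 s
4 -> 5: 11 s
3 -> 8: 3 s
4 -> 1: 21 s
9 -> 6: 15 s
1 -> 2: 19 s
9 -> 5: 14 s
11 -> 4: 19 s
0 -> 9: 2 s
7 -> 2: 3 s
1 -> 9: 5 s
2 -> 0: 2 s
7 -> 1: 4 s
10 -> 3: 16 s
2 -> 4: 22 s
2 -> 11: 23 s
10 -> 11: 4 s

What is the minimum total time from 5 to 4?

Enumerating some paths:
5 → 9 → 1 → 7 → 2 → 4: 14+3+9+3+22 = 51
5 → 9 → 1 → 11 → 4: 14+3+20+19 = 56
The minimum is 51 s via 5 → 9 → 1 → 7 → 2 → 4.

51 s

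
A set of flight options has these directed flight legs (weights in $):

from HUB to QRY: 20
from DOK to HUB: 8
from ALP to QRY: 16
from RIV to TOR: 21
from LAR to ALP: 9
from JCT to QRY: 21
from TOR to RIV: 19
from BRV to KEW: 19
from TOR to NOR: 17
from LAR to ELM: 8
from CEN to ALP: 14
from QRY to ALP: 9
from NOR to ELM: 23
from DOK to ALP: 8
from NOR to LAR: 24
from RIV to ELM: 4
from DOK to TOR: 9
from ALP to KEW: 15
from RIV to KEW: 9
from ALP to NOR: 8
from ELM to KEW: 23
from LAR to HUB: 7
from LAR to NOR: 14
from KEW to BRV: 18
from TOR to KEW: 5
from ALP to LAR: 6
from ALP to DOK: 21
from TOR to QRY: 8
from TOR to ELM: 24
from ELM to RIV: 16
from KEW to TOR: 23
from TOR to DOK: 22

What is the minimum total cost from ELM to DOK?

$59

Running Dijkstra from ELM:
ELM: 0
RIV: 16  (via ELM)
KEW: 23  (via ELM)
TOR: 37  (via RIV)
BRV: 41  (via KEW)
QRY: 45  (via TOR)
NOR: 54  (via TOR)
ALP: 54  (via QRY)
DOK: 59  (via TOR)
Shortest route: ELM–RIV–TOR–DOK = $59.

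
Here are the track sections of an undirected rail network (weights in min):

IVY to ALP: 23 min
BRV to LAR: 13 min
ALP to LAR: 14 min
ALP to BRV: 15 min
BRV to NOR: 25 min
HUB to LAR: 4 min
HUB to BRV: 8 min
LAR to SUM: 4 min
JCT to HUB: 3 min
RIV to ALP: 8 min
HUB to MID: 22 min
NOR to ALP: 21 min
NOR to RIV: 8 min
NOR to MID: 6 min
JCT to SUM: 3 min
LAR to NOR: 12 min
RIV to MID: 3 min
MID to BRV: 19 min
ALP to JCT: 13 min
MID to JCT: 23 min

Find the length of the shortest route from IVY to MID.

Settle nodes by increasing distance from IVY:
IVY: 0
ALP: 23  (via IVY)
RIV: 31  (via ALP)
MID: 34  (via RIV)
Shortest route: IVY → ALP → RIV → MID = 34 min.

34 min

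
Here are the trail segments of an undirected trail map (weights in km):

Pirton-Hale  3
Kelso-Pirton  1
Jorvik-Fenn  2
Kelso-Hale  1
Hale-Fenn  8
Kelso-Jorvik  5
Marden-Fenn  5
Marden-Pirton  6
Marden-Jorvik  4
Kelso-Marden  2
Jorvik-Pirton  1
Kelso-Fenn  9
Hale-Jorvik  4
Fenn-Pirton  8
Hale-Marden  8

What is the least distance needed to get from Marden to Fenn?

5 km

Enumerating some paths:
Marden–Jorvik–Fenn: 4+2 = 6
Marden–Fenn: 5 = 5
The minimum is 5 km via Marden–Fenn.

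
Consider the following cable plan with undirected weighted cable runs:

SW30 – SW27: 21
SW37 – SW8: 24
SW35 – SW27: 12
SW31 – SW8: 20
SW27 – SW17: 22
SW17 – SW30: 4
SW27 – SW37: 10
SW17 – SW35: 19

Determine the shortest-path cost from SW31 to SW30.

75

Running Dijkstra from SW31:
SW31: 0
SW8: 20  (via SW31)
SW37: 44  (via SW8)
SW27: 54  (via SW37)
SW35: 66  (via SW27)
SW30: 75  (via SW27)
Shortest route: SW31 → SW8 → SW37 → SW27 → SW30 = 75.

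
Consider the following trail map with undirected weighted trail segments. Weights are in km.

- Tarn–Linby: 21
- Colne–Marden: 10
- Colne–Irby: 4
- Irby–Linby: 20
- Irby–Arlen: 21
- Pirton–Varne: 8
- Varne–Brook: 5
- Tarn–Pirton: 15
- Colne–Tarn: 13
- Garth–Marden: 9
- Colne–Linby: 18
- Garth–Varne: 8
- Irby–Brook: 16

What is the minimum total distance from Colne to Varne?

Shortest distances from Colne:
Colne: 0
Irby: 4  (via Colne)
Marden: 10  (via Colne)
Tarn: 13  (via Colne)
Linby: 18  (via Colne)
Garth: 19  (via Marden)
Brook: 20  (via Irby)
Arlen: 25  (via Irby)
Varne: 25  (via Brook)
Shortest route: Colne → Irby → Brook → Varne = 25 km.

25 km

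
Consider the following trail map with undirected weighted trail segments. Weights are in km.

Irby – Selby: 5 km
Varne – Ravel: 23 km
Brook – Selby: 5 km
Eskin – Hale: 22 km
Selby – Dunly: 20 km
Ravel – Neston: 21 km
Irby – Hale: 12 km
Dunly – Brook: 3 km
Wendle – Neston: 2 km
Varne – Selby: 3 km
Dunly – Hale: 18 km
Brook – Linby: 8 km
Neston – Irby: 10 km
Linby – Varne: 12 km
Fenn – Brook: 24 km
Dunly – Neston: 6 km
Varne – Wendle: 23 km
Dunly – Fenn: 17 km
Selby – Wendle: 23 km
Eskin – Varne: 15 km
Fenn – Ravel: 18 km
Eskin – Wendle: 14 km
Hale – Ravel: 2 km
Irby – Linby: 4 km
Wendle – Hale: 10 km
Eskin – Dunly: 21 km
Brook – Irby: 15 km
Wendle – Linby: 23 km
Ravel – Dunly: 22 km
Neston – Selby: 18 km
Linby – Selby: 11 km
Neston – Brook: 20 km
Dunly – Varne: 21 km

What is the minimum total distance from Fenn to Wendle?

25 km

Settle nodes by increasing distance from Fenn:
Fenn: 0
Dunly: 17  (via Fenn)
Ravel: 18  (via Fenn)
Hale: 20  (via Ravel)
Brook: 20  (via Dunly)
Neston: 23  (via Dunly)
Selby: 25  (via Brook)
Wendle: 25  (via Neston)
Shortest route: Fenn → Dunly → Neston → Wendle = 25 km.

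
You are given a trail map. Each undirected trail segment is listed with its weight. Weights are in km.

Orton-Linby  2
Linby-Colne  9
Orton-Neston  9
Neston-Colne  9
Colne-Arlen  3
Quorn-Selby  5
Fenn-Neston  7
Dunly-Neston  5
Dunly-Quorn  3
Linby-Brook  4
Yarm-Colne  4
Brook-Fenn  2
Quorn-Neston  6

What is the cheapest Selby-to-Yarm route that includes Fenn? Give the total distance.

Best Selby to Fenn: Selby → Quorn → Neston → Fenn costing 18
Shortest Fenn→Yarm: Fenn → Brook → Linby → Colne → Yarm = 19
Total via Fenn: 18 + 19 = 37 km.

37 km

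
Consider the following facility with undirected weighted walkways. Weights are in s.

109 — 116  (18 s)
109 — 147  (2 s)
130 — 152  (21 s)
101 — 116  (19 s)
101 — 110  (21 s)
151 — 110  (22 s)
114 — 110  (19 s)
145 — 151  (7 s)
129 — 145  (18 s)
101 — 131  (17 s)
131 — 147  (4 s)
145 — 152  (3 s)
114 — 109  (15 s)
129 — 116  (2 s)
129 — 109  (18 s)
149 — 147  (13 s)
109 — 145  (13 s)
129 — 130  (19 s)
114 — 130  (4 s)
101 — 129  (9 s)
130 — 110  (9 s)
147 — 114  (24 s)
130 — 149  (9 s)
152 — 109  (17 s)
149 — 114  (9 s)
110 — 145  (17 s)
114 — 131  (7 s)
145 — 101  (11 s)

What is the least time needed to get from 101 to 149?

Shortest distances from 101:
101: 0
129: 9  (via 101)
116: 11  (via 129)
145: 11  (via 101)
152: 14  (via 145)
131: 17  (via 101)
151: 18  (via 145)
147: 21  (via 131)
110: 21  (via 101)
109: 23  (via 147)
114: 24  (via 131)
130: 28  (via 129)
149: 33  (via 114)
Shortest route: 101 → 131 → 114 → 149 = 33 s.

33 s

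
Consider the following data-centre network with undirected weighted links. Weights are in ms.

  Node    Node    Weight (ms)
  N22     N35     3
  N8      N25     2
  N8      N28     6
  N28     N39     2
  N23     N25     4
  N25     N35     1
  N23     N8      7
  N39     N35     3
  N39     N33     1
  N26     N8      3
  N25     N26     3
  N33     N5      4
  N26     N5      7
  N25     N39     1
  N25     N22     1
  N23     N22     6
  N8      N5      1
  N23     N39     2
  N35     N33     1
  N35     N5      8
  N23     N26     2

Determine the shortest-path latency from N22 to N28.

4 ms

Candidate routes:
N22 → N25 → N39 → N28: 1+1+2 = 4
N22 → N25 → N35 → N33 → N39 → N28: 1+1+1+1+2 = 6
The minimum is 4 ms via N22 → N25 → N39 → N28.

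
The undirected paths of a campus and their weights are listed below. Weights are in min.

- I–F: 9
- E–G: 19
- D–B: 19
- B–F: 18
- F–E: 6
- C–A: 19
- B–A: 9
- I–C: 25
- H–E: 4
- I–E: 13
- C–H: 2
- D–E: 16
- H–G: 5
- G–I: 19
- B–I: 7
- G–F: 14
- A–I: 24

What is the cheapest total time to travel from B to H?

24 min

Running Dijkstra from B:
B: 0
I: 7  (via B)
A: 9  (via B)
F: 16  (via I)
D: 19  (via B)
E: 20  (via I)
H: 24  (via E)
Shortest route: B → I → E → H = 24 min.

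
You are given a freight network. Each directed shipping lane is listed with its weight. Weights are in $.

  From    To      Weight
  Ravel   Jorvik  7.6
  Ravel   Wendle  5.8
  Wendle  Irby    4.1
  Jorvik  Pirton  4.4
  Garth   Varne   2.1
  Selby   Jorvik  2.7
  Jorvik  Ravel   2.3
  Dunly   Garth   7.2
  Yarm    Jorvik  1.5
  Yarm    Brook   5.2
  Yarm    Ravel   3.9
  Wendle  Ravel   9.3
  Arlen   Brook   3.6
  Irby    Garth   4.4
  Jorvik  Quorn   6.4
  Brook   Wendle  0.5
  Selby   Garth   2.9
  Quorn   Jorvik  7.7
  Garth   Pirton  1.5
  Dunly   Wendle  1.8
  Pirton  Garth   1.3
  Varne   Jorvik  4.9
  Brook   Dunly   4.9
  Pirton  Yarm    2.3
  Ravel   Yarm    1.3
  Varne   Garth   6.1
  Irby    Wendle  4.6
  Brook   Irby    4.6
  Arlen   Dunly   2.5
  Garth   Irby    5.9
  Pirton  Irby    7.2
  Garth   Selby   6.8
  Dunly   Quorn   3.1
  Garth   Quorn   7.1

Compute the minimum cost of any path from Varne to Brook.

Running Dijkstra from Varne:
Varne: 0
Jorvik: 4.9  (via Varne)
Garth: 6.1  (via Varne)
Ravel: 7.2  (via Jorvik)
Pirton: 7.6  (via Garth)
Yarm: 8.5  (via Ravel)
Quorn: 11.3  (via Jorvik)
Irby: 12  (via Garth)
Selby: 12.9  (via Garth)
Wendle: 13  (via Ravel)
Brook: 13.7  (via Yarm)
Shortest route: Varne → Jorvik → Ravel → Yarm → Brook = $13.7.

$13.7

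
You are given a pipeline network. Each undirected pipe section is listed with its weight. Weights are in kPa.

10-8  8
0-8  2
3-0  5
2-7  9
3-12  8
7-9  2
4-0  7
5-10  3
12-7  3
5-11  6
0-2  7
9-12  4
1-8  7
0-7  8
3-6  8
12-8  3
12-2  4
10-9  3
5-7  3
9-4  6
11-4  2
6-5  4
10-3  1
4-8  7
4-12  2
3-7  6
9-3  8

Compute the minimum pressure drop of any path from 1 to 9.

14 kPa

Settle nodes by increasing distance from 1:
1: 0
8: 7  (via 1)
0: 9  (via 8)
12: 10  (via 8)
4: 12  (via 12)
7: 13  (via 12)
2: 14  (via 12)
3: 14  (via 0)
9: 14  (via 12)
Shortest route: 1–8–12–9 = 14 kPa.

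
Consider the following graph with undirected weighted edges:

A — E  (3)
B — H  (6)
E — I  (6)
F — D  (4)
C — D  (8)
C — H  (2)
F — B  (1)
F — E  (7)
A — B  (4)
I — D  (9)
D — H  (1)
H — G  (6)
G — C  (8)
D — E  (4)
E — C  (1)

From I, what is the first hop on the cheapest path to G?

E

Compare a few routes:
I - D - H - C - G: 9+1+2+8 = 20
I - E - D - H - G: 6+4+1+6 = 17
I - D - H - G: 9+1+6 = 16
I - E - C - G: 6+1+8 = 15
The minimum is 15 via I - E - C - G.
So from I the first move is to E.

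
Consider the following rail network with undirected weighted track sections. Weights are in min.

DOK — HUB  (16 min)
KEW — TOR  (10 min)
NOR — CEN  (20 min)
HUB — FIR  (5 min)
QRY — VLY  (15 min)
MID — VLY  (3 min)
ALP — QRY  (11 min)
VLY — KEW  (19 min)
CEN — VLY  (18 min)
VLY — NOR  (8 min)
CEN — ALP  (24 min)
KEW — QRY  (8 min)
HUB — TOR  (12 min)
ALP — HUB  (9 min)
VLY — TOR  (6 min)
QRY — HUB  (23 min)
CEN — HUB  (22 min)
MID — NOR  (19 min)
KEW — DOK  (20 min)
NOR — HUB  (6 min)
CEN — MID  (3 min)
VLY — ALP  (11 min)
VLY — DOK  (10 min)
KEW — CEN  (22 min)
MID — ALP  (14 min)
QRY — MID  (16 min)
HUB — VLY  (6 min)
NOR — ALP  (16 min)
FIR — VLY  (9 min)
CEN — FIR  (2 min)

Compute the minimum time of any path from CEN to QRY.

19 min

Shortest distances from CEN:
CEN: 0
FIR: 2  (via CEN)
MID: 3  (via CEN)
VLY: 6  (via MID)
HUB: 7  (via FIR)
TOR: 12  (via VLY)
NOR: 13  (via HUB)
DOK: 16  (via VLY)
ALP: 16  (via HUB)
QRY: 19  (via MID)
Shortest route: CEN–MID–QRY = 19 min.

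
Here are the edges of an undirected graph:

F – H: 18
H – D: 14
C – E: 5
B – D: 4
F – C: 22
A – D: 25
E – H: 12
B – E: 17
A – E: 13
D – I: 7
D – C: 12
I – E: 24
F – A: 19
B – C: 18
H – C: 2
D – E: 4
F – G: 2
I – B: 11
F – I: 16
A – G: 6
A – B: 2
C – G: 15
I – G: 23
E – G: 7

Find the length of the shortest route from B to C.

Enumerating some paths:
B - D - E - C: 4+4+5 = 13
B - D - C: 4+12 = 16
Cheapest is B - D - E - C at 13.

13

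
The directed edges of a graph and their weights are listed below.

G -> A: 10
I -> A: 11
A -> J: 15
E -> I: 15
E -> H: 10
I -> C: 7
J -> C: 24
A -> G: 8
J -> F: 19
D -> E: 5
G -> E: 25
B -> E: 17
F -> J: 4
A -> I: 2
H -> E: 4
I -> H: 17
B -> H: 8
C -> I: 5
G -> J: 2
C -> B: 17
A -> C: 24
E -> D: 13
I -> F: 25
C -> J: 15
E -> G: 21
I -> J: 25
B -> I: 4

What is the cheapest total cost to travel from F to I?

Enumerating some paths:
F - J - C - B - I: 4+24+17+4 = 49
F - J - C - I: 4+24+5 = 33
Cheapest is F - J - C - I at 33.

33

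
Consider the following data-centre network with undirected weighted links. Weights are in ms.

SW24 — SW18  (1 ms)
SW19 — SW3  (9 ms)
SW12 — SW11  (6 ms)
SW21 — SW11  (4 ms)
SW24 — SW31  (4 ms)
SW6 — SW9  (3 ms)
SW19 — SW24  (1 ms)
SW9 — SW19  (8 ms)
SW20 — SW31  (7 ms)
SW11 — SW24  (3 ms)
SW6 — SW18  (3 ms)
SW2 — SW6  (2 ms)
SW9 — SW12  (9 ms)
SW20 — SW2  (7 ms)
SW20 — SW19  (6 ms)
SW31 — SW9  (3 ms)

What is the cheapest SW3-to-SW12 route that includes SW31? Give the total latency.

Shortest SW3→SW31: SW3–SW19–SW24–SW31 = 14
Best SW31 to SW12: SW31–SW9–SW12 costing 12
Total via SW31: 14 + 12 = 26 ms.

26 ms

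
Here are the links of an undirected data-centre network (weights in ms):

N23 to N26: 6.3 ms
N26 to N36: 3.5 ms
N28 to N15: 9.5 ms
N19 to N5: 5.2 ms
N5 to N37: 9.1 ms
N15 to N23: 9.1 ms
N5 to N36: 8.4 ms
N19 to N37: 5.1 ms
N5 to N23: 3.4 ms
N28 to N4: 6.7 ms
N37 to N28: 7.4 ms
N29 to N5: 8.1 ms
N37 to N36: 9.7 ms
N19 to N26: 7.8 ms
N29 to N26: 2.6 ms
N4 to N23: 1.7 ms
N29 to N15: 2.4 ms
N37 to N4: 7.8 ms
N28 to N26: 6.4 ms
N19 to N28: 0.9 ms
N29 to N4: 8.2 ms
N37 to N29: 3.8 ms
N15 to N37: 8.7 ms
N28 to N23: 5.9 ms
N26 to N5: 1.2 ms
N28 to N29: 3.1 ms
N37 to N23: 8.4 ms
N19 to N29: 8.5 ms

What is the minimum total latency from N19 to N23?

Settle nodes by increasing distance from N19:
N19: 0
N28: 0.9  (via N19)
N29: 4  (via N28)
N37: 5.1  (via N19)
N5: 5.2  (via N19)
N15: 6.4  (via N29)
N26: 6.4  (via N5)
N23: 6.8  (via N28)
Shortest route: N19 → N28 → N23 = 6.8 ms.

6.8 ms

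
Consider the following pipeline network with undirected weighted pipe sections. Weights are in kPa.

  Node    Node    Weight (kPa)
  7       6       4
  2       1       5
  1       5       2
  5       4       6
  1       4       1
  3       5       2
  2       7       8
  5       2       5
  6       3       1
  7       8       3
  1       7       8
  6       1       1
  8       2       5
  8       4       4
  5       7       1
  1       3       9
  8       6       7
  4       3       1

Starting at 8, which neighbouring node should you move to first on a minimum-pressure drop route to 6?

Enumerating some paths:
8–7–5–3–6: 3+1+2+1 = 7
8–7–5–1–6: 3+1+2+1 = 7
8–4–1–6: 4+1+1 = 6
The minimum is 6 kPa via 8–4–1–6.
So from 8 the first move is to 4.

4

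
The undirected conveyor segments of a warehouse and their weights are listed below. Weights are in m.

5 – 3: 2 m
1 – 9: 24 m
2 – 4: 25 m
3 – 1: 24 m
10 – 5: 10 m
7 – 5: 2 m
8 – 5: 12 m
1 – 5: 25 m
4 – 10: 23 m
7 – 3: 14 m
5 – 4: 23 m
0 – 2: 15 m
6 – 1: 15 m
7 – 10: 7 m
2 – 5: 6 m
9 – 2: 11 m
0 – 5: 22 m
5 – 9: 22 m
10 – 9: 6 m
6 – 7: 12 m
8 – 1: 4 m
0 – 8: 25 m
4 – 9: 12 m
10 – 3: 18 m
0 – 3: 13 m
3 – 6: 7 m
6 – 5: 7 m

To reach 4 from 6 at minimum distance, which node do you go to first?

Candidate routes:
6 - 5 - 4: 7+23 = 30
6 - 3 - 5 - 4: 7+2+23 = 32
6 - 5 - 7 - 10 - 9 - 4: 7+2+7+6+12 = 34
The minimum is 30 m via 6 - 5 - 4.
So from 6 the first move is to 5.

5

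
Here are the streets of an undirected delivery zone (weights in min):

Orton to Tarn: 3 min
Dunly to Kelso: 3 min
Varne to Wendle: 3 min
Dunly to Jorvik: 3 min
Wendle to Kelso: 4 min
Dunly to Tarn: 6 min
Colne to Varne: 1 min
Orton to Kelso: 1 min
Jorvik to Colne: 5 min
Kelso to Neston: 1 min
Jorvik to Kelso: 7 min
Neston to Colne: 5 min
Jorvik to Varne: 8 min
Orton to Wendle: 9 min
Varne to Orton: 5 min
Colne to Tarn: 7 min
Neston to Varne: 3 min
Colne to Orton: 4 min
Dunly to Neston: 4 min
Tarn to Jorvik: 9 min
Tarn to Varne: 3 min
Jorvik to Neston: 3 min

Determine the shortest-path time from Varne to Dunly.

Candidate routes:
Varne - Neston - Dunly: 3+4 = 7
Varne - Orton - Kelso - Dunly: 5+1+3 = 9
Varne - Colne - Orton - Kelso - Dunly: 1+4+1+3 = 9
Cheapest is Varne - Neston - Dunly at 7 min.

7 min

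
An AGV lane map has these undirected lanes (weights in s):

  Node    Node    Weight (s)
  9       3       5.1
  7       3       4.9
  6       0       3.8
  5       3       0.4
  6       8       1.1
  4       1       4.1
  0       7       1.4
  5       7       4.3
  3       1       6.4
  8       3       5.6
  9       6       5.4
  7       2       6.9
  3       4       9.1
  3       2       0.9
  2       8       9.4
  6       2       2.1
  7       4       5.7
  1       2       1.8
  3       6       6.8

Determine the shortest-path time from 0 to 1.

7.7 s

Running Dijkstra from 0:
0: 0
7: 1.4  (via 0)
6: 3.8  (via 0)
8: 4.9  (via 6)
5: 5.7  (via 7)
2: 5.9  (via 6)
3: 6.1  (via 5)
4: 7.1  (via 7)
1: 7.7  (via 2)
Shortest route: 0–6–2–1 = 7.7 s.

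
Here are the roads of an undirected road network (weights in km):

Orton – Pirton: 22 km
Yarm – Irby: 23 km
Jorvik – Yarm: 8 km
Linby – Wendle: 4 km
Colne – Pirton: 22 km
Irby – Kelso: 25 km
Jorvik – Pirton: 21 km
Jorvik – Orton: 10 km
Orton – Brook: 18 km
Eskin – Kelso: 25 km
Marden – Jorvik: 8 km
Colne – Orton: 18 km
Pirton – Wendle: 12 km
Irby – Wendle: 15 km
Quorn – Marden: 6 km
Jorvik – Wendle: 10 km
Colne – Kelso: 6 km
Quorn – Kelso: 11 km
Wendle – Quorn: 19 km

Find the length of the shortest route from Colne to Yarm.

36 km

Settle nodes by increasing distance from Colne:
Colne: 0
Kelso: 6  (via Colne)
Quorn: 17  (via Kelso)
Orton: 18  (via Colne)
Pirton: 22  (via Colne)
Marden: 23  (via Quorn)
Jorvik: 28  (via Orton)
Eskin: 31  (via Kelso)
Irby: 31  (via Kelso)
Wendle: 34  (via Pirton)
Brook: 36  (via Orton)
Yarm: 36  (via Jorvik)
Shortest route: Colne → Orton → Jorvik → Yarm = 36 km.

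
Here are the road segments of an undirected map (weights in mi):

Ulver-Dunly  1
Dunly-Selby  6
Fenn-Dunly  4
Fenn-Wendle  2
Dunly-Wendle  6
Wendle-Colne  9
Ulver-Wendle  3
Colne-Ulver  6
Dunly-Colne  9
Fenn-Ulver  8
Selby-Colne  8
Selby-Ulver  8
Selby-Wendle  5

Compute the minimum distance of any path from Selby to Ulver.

Compare a few routes:
Selby–Wendle–Ulver: 5+3 = 8
Selby–Dunly–Ulver: 6+1 = 7
The minimum is 7 mi via Selby–Dunly–Ulver.

7 mi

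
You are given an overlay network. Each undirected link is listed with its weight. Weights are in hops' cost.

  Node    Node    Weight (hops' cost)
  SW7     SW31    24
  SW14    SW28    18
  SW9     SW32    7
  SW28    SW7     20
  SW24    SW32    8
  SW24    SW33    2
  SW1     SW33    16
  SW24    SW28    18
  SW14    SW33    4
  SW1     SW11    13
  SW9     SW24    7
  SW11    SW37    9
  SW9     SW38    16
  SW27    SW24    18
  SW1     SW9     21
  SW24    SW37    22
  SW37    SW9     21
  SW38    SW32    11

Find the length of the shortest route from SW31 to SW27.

80 hops' cost

Settle nodes by increasing distance from SW31:
SW31: 0
SW7: 24  (via SW31)
SW28: 44  (via SW7)
SW24: 62  (via SW28)
SW14: 62  (via SW28)
SW33: 64  (via SW24)
SW9: 69  (via SW24)
SW32: 70  (via SW24)
SW1: 80  (via SW33)
SW27: 80  (via SW24)
Shortest route: SW31 → SW7 → SW28 → SW24 → SW27 = 80 hops' cost.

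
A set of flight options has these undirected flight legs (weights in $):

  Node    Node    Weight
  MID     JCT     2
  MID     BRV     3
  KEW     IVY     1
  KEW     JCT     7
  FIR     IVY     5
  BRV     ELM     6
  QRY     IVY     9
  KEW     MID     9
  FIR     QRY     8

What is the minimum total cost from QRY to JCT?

Running Dijkstra from QRY:
QRY: 0
FIR: 8  (via QRY)
IVY: 9  (via QRY)
KEW: 10  (via IVY)
JCT: 17  (via KEW)
Shortest route: QRY–IVY–KEW–JCT = $17.

$17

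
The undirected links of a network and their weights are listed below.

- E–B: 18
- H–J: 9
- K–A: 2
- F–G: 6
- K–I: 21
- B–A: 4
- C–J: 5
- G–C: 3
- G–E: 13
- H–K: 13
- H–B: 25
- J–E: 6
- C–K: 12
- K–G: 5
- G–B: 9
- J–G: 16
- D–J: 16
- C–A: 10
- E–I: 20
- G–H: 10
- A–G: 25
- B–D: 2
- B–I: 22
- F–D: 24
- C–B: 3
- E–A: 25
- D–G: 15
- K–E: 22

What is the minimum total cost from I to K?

21

Running Dijkstra from I:
I: 0
E: 20  (via I)
K: 21  (via I)
Shortest route: I → K = 21.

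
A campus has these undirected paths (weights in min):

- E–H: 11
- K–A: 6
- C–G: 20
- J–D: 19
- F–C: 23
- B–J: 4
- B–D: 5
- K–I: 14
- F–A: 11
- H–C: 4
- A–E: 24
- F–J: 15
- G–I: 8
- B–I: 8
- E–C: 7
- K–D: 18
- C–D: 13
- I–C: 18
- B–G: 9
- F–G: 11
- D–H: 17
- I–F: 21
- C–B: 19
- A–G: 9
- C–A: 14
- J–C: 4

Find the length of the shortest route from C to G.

17 min

Compare a few routes:
C–J–B–G: 4+4+9 = 17
C–A–G: 14+9 = 23
C–G: 20 = 20
The minimum is 17 min via C–J–B–G.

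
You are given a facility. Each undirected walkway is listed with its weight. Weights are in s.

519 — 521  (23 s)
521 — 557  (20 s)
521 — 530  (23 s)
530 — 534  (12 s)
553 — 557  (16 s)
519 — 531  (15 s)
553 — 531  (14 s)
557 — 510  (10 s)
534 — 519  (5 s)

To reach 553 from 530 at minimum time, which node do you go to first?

Enumerating some paths:
530–521–557–553: 23+20+16 = 59
530–521–519–531–553: 23+23+15+14 = 75
530–534–519–531–553: 12+5+15+14 = 46
The minimum is 46 s via 530–534–519–531–553.
So from 530 the first move is to 534.

534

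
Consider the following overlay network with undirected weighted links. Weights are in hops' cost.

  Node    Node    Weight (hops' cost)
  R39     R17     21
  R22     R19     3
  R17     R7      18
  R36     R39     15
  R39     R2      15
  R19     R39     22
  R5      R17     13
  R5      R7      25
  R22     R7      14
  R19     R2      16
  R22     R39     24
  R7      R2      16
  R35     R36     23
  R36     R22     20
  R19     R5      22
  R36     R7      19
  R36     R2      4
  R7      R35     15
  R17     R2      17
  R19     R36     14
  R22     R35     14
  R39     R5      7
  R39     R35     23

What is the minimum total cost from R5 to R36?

Candidate routes:
R5–R39–R2–R36: 7+15+4 = 26
R5–R39–R36: 7+15 = 22
The minimum is 22 hops' cost via R5–R39–R36.

22 hops' cost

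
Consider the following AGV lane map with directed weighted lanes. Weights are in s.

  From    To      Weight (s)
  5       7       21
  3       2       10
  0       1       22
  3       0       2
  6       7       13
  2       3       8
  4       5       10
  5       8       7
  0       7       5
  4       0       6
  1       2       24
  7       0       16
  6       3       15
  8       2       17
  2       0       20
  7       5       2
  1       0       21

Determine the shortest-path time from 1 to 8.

35 s

Compare a few routes:
1 → 0 → 7 → 5 → 8: 21+5+2+7 = 35
1 → 2 → 3 → 0 → 7 → 5 → 8: 24+8+2+5+2+7 = 48
1 → 2 → 0 → 7 → 5 → 8: 24+20+5+2+7 = 58
The minimum is 35 s via 1 → 0 → 7 → 5 → 8.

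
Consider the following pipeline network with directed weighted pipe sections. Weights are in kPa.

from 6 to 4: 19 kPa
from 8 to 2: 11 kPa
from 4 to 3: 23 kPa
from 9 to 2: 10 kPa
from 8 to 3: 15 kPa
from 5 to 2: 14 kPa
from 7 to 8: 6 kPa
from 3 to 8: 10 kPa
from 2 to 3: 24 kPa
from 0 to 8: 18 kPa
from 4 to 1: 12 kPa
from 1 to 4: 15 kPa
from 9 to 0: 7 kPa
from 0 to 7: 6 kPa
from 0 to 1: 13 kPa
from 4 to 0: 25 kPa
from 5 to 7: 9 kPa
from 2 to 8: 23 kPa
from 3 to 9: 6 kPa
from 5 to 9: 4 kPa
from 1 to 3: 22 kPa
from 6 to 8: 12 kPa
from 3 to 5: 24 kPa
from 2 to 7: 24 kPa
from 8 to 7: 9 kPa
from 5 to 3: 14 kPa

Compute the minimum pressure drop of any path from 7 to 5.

45 kPa

Running Dijkstra from 7:
7: 0
8: 6  (via 7)
2: 17  (via 8)
3: 21  (via 8)
9: 27  (via 3)
0: 34  (via 9)
5: 45  (via 3)
Shortest route: 7 → 8 → 3 → 5 = 45 kPa.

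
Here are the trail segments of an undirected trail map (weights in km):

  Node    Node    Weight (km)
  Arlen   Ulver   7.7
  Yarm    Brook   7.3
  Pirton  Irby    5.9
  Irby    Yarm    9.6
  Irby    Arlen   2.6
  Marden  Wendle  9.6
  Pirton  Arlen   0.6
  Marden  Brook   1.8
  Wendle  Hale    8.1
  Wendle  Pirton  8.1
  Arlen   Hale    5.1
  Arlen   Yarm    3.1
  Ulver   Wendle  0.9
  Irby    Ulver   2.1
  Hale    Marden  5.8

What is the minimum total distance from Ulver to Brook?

12.3 km

Settle nodes by increasing distance from Ulver:
Ulver: 0
Wendle: 0.9  (via Ulver)
Irby: 2.1  (via Ulver)
Arlen: 4.7  (via Irby)
Pirton: 5.3  (via Arlen)
Yarm: 7.8  (via Arlen)
Hale: 9  (via Wendle)
Marden: 10.5  (via Wendle)
Brook: 12.3  (via Marden)
Shortest route: Ulver–Wendle–Marden–Brook = 12.3 km.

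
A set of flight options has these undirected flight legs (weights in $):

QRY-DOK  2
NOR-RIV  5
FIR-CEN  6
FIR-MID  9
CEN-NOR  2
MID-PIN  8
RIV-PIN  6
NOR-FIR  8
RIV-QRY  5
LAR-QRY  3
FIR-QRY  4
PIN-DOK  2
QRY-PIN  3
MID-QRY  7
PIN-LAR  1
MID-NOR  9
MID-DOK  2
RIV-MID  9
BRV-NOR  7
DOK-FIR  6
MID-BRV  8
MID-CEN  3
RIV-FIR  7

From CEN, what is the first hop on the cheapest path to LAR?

Enumerating some paths:
CEN - MID - DOK - QRY - PIN - LAR: 3+2+2+3+1 = 11
CEN - MID - PIN - LAR: 3+8+1 = 12
CEN - MID - DOK - PIN - LAR: 3+2+2+1 = 8
CEN - MID - DOK - QRY - LAR: 3+2+2+3 = 10
The minimum is $8 via CEN - MID - DOK - PIN - LAR.
So from CEN the first move is to MID.

MID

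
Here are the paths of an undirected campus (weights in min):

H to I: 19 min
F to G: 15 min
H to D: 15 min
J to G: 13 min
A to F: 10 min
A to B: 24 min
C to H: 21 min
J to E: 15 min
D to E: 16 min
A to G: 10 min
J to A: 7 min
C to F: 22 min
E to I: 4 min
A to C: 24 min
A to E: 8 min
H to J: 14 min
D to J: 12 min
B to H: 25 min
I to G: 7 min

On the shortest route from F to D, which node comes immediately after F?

Candidate routes:
F - A - E - D: 10+8+16 = 34
F - G - J - D: 15+13+12 = 40
F - A - J - D: 10+7+12 = 29
Cheapest is F - A - J - D at 29 min.
So from F the first move is to A.

A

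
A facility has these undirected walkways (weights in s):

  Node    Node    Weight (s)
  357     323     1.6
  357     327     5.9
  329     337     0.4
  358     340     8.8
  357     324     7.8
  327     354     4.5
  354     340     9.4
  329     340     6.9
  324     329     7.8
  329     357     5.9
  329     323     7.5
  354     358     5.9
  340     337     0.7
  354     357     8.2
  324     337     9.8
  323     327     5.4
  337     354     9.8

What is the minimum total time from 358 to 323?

15.7 s

Compare a few routes:
358 - 354 - 357 - 323: 5.9+8.2+1.6 = 15.7
358 - 354 - 327 - 323: 5.9+4.5+5.4 = 15.8
358 - 340 - 337 - 329 - 323: 8.8+0.7+0.4+7.5 = 17.4
358 - 340 - 337 - 329 - 357 - 323: 8.8+0.7+0.4+5.9+1.6 = 17.4
The minimum is 15.7 s via 358 - 354 - 357 - 323.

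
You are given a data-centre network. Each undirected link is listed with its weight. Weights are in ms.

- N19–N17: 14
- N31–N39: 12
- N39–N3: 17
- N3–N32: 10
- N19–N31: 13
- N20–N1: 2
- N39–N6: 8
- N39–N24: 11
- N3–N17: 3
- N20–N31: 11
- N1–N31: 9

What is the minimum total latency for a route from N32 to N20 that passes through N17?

Best N32 to N17: N32–N3–N17 costing 13
Shortest N17→N20: N17–N19–N31–N20 = 38
Total via N17: 13 + 38 = 51 ms.

51 ms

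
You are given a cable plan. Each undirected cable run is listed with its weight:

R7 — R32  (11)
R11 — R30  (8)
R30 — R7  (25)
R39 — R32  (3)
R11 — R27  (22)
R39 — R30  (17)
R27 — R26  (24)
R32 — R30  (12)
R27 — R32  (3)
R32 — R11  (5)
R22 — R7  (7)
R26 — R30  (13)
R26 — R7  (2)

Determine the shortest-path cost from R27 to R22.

21

Compare a few routes:
R27 → R32 → R7 → R22: 3+11+7 = 21
R27 → R32 → R30 → R26 → R7 → R22: 3+12+13+2+7 = 37
R27 → R26 → R7 → R22: 24+2+7 = 33
The minimum is 21 via R27 → R32 → R7 → R22.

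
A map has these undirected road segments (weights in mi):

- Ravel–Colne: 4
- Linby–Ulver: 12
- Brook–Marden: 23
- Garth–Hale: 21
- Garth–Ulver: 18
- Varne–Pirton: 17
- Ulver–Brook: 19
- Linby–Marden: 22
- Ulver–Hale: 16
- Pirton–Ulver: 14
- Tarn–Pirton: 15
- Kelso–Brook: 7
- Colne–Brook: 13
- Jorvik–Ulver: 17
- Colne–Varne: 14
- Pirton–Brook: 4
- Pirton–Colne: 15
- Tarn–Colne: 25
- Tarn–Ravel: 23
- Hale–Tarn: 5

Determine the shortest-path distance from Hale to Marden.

47 mi

Candidate routes:
Hale–Ulver–Linby–Marden: 16+12+22 = 50
Hale–Tarn–Pirton–Brook–Marden: 5+15+4+23 = 47
Cheapest is Hale–Tarn–Pirton–Brook–Marden at 47 mi.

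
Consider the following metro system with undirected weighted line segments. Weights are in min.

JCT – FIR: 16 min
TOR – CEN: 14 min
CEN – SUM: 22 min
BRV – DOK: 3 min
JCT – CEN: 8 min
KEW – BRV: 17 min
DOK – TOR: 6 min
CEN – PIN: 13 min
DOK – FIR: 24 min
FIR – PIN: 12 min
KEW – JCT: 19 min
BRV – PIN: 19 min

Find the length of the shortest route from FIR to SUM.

Settle nodes by increasing distance from FIR:
FIR: 0
PIN: 12  (via FIR)
JCT: 16  (via FIR)
DOK: 24  (via FIR)
CEN: 24  (via JCT)
BRV: 27  (via DOK)
TOR: 30  (via DOK)
KEW: 35  (via JCT)
SUM: 46  (via CEN)
Shortest route: FIR → JCT → CEN → SUM = 46 min.

46 min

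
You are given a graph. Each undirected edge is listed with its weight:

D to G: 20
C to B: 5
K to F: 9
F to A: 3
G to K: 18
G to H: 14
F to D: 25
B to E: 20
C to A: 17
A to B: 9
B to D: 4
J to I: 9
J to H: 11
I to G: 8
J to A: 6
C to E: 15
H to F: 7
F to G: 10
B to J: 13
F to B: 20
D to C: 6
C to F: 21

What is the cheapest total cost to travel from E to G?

Running Dijkstra from E:
E: 0
C: 15  (via E)
B: 20  (via E)
D: 21  (via C)
A: 29  (via B)
F: 32  (via A)
J: 33  (via B)
H: 39  (via F)
G: 41  (via D)
Shortest route: E–C–D–G = 41.

41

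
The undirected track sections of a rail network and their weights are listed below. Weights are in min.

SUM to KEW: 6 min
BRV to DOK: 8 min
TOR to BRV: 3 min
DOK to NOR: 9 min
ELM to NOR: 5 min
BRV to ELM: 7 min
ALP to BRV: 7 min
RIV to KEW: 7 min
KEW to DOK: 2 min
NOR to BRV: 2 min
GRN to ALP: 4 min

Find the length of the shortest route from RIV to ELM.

Compare a few routes:
RIV → KEW → DOK → BRV → ELM: 7+2+8+7 = 24
RIV → KEW → DOK → NOR → ELM: 7+2+9+5 = 23
RIV → KEW → DOK → NOR → BRV → ELM: 7+2+9+2+7 = 27
RIV → KEW → DOK → BRV → NOR → ELM: 7+2+8+2+5 = 24
Cheapest is RIV → KEW → DOK → NOR → ELM at 23 min.

23 min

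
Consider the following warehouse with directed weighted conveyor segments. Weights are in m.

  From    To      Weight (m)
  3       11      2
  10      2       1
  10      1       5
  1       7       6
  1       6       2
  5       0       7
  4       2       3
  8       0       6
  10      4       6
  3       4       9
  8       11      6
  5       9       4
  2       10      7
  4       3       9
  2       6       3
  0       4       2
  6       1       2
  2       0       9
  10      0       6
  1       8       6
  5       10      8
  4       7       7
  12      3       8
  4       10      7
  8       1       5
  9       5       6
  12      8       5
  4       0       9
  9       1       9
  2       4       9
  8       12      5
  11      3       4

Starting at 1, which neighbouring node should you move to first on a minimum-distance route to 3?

8

Compare a few routes:
1 - 8 - 12 - 3: 6+5+8 = 19
1 - 8 - 11 - 3: 6+6+4 = 16
Cheapest is 1 - 8 - 11 - 3 at 16 m.
So from 1 the first move is to 8.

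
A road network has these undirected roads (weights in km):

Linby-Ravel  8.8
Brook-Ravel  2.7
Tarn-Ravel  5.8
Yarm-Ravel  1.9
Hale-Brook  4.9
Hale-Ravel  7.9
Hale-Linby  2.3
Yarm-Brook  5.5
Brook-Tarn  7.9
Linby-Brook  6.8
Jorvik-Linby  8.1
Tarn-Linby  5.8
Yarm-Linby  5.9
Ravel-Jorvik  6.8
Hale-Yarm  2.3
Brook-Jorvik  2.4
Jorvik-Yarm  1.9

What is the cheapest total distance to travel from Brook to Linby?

6.8 km

Settle nodes by increasing distance from Brook:
Brook: 0
Jorvik: 2.4  (via Brook)
Ravel: 2.7  (via Brook)
Yarm: 4.3  (via Jorvik)
Hale: 4.9  (via Brook)
Linby: 6.8  (via Brook)
Shortest route: Brook → Linby = 6.8 km.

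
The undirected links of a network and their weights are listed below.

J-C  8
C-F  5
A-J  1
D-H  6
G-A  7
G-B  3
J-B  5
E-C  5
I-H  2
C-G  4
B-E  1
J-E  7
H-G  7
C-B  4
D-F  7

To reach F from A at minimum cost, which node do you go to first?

J

Candidate routes:
A - J - C - F: 1+8+5 = 14
A - J - B - C - F: 1+5+4+5 = 15
The minimum is 14 via A - J - C - F.
So from A the first move is to J.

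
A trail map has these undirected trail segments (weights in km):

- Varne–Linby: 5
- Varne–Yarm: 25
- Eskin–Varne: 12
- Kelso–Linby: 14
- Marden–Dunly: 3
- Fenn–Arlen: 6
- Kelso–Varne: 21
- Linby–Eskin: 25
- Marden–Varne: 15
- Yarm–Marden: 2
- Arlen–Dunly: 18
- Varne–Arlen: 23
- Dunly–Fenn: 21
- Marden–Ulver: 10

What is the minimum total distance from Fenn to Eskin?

Candidate routes:
Fenn - Arlen - Dunly - Marden - Varne - Eskin: 6+18+3+15+12 = 54
Fenn - Dunly - Marden - Varne - Eskin: 21+3+15+12 = 51
Fenn - Arlen - Varne - Eskin: 6+23+12 = 41
The minimum is 41 km via Fenn - Arlen - Varne - Eskin.

41 km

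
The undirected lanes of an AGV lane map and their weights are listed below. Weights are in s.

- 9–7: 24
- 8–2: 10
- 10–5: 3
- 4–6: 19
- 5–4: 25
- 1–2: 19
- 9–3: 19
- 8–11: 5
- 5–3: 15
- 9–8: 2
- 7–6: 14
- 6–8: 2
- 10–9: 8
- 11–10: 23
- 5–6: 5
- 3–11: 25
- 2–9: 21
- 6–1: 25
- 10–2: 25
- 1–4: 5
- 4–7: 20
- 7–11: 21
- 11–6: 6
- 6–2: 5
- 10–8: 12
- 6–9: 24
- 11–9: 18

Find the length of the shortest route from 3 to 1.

44 s

Shortest distances from 3:
3: 0
5: 15  (via 3)
10: 18  (via 5)
9: 19  (via 3)
6: 20  (via 5)
8: 21  (via 9)
2: 25  (via 6)
11: 25  (via 3)
7: 34  (via 6)
4: 39  (via 6)
1: 44  (via 2)
Shortest route: 3–5–6–2–1 = 44 s.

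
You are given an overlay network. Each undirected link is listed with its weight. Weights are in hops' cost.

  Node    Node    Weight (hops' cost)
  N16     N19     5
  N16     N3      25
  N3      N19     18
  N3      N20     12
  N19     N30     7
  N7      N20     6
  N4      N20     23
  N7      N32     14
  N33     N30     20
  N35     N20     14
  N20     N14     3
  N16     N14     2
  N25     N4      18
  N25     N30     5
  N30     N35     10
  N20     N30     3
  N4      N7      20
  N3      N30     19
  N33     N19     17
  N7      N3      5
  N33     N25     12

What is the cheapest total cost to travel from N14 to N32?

Settle nodes by increasing distance from N14:
N14: 0
N16: 2  (via N14)
N20: 3  (via N14)
N30: 6  (via N20)
N19: 7  (via N16)
N7: 9  (via N20)
N25: 11  (via N30)
N3: 14  (via N7)
N35: 16  (via N30)
N33: 23  (via N25)
N32: 23  (via N7)
Shortest route: N14 → N20 → N7 → N32 = 23 hops' cost.

23 hops' cost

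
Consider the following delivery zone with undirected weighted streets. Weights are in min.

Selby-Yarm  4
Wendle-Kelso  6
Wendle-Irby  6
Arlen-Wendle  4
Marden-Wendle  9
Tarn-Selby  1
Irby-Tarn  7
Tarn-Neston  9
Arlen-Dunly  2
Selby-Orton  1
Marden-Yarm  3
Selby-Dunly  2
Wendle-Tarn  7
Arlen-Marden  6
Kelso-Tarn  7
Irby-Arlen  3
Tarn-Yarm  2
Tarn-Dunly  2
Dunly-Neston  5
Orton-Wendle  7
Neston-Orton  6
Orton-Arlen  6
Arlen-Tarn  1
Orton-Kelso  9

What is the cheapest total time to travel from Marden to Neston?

12 min

Shortest distances from Marden:
Marden: 0
Yarm: 3  (via Marden)
Tarn: 5  (via Yarm)
Arlen: 6  (via Marden)
Selby: 6  (via Tarn)
Dunly: 7  (via Tarn)
Orton: 7  (via Selby)
Irby: 9  (via Arlen)
Wendle: 9  (via Marden)
Kelso: 12  (via Tarn)
Neston: 12  (via Dunly)
Shortest route: Marden → Yarm → Tarn → Dunly → Neston = 12 min.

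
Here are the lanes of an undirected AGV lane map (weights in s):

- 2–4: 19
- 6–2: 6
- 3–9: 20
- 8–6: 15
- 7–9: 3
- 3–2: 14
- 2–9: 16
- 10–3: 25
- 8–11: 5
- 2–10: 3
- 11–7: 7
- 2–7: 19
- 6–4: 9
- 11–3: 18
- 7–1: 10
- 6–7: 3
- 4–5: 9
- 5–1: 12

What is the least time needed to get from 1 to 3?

33 s

Enumerating some paths:
1 - 7 - 11 - 3: 10+7+18 = 35
1 - 7 - 2 - 3: 10+19+14 = 43
1 - 7 - 9 - 3: 10+3+20 = 33
The minimum is 33 s via 1 - 7 - 9 - 3.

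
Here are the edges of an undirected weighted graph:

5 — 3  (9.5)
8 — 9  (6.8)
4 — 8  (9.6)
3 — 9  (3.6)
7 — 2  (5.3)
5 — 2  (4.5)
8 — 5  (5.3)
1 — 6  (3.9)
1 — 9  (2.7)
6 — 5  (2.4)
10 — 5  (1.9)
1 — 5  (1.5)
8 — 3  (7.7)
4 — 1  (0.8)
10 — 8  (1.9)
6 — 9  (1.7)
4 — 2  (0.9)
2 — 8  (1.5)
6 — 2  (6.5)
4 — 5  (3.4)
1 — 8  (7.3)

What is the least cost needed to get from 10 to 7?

8.7

Candidate routes:
10 - 5 - 1 - 4 - 2 - 7: 1.9+1.5+0.8+0.9+5.3 = 10.4
10 - 8 - 2 - 7: 1.9+1.5+5.3 = 8.7
The minimum is 8.7 via 10 - 8 - 2 - 7.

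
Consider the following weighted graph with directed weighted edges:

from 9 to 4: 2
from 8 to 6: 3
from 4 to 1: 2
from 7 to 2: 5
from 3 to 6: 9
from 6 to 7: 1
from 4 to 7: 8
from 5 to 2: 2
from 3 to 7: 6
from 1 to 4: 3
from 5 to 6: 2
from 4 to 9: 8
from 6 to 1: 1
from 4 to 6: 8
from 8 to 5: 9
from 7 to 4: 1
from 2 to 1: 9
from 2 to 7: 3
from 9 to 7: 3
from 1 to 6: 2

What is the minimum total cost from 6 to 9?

Shortest distances from 6:
6: 0
1: 1  (via 6)
7: 1  (via 6)
4: 2  (via 7)
2: 6  (via 7)
9: 10  (via 4)
Shortest route: 6 → 7 → 4 → 9 = 10.

10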